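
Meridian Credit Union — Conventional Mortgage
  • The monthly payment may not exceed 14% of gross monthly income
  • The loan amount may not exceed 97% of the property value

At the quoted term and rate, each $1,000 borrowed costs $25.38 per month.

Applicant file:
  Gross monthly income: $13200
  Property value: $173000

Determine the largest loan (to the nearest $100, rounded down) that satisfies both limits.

Payment cap: 14% × $13,200 = $1,848/month.
At $25.38 per $1,000, that supports 1,848/25.38 × 1,000 ≈ $72,813 → $72,800.
LTV cap: 97% × $173,000 = $167,810 → $167,800.
Binding constraint: payment-to-income.

$72,800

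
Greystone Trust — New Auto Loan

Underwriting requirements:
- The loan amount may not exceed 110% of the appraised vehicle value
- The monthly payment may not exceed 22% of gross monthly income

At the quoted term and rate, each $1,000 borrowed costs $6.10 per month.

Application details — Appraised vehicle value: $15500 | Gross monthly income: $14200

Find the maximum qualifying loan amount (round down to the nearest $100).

Payment cap: 22% × $14,200 = $3,124/month.
At $6.10 per $1,000, that supports 3,124/6.10 × 1,000 ≈ $512,131 → $512,100.
LTV cap: 110% × $15,500 = $17,050 → $17,000.
Binding constraint: loan-to-value.

$17,000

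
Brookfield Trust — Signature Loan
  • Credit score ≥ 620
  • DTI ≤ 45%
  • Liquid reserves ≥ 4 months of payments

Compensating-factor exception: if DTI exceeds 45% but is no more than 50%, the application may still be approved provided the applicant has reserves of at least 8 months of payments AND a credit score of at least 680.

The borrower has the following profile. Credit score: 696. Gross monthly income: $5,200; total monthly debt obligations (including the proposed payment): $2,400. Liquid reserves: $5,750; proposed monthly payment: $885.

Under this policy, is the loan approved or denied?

Credit score 696 ≥ 620 (meets base)
DTI: 2,400 ÷ 5,200 = 46.2%, over the 45% base limit.
Reserves: 5,750 ÷ 885 = 6.5 months (meets 4-month minimum)
DTI 46.2% is within the 45%–50% exception band; checking compensating factors.
Override check — reserves: 6.5 mo (short of 8); score: 696 (ok).
Override conditions not both satisfied; exception does not apply.

Denied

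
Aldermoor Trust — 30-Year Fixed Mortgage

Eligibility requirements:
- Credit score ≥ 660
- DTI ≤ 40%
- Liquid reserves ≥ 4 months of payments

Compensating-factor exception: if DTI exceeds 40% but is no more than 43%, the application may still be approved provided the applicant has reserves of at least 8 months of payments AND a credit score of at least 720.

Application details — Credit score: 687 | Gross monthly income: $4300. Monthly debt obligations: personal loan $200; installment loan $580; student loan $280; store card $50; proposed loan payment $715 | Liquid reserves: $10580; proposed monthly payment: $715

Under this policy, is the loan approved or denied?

Denied

Credit score 687 ≥ 660 (meets base)
Total debts = (200 + 580 + 280 + 50 + 715) = 1,825. DTI = 1,825/4,300 = 42.4% > 40% — standard DTI limit exceeded.
Reserves = 10,580/715 = 14.8 months ≥ 4
DTI 42.4% is within the 40%–43% exception band; checking compensating factors.
Reserves 14.8 ≥ 8 months; credit score 687 < 720.
Override conditions not both satisfied; exception does not apply.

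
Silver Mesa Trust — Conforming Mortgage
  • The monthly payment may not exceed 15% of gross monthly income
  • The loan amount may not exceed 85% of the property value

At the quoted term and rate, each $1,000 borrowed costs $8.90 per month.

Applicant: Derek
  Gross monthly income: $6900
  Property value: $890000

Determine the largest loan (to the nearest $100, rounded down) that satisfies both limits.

Payment cap: 15% × $6,900 = $1,035/month.
At $8.90 per $1,000, that supports 1,035/8.90 × 1,000 ≈ $116,292 → $116,200.
LTV cap: 85% × $890,000 = $756,500 → $756,500.
Binding constraint: payment-to-income.

$116,200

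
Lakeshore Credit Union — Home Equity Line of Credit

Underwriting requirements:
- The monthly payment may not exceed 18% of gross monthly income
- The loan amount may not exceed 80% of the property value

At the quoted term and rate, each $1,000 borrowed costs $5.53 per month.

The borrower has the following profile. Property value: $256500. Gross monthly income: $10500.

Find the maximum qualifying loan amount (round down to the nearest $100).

Payment cap: 18% × $10,500 = $1,890/month.
At $5.53 per $1,000, that supports 1,890/5.53 × 1,000 ≈ $341,772 → $341,700.
LTV cap: 80% × $256,500 = $205,200 → $205,200.
Binding constraint: loan-to-value.

$205,200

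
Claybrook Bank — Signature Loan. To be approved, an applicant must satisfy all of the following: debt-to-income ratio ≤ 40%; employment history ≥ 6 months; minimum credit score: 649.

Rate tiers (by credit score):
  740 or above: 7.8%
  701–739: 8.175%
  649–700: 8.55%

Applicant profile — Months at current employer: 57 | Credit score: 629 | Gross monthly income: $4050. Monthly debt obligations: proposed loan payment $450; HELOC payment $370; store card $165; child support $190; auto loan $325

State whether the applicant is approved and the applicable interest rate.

Credit score 629 < 649 (below minimum)
Total monthly debts = (450 + 370 + 165 + 190 + 325) = 1,500. DTI = 1,500/4,050 = 37% ≤ 40%
Employment 57 ≥ 6 months
Not all requirements met → denied.

Denied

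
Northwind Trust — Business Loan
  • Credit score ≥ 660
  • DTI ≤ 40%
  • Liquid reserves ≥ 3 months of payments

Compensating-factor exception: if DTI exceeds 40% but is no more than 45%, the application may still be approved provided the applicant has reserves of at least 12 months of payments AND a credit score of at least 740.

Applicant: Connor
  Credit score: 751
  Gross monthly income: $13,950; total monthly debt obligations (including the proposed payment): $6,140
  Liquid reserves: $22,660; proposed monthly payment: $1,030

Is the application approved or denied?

Credit score 751 ≥ 660 (meets base)
DTI: 6,140 ÷ 13,950 = 44%, over the 40% base limit.
Liquid reserves cover 22,660/1,030 = 22.0 months — ≥ 3 required
44% falls in the override range (40%–45%), so the compensating-factor test applies.
Override check — reserves: 22.0 mo (ok); score: 751 (ok).
Both compensating conditions met → exception applies.

Approved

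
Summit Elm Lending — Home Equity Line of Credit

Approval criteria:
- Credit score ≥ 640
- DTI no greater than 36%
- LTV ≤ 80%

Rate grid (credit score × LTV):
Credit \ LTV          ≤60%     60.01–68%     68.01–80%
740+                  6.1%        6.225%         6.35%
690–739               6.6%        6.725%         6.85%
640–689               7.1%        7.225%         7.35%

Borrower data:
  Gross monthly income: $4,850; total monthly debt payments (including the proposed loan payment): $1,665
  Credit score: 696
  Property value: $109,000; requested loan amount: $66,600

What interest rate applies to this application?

Credit score 696 ≥ 640; DTI: 1,665 ÷ 4,850 = 34.3%, within the 36% cap
LTV: 66,600 ÷ 109,000 = 61.1%, within 80% cap
Row: 696 falls in 690–739. Column: 61.1% falls in 60.01–68%. Rate = 6.725%.

6.725%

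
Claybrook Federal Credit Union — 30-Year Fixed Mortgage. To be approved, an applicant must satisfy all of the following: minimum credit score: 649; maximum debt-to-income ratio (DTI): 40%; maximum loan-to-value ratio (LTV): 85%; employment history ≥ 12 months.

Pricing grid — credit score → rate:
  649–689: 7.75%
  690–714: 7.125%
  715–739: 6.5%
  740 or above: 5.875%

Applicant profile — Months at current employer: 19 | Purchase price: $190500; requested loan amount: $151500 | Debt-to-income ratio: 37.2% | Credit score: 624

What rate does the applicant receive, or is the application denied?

Denied

Credit score 624 < 649 (below minimum)
LTV = 151,500/190,500 = 79.5% ≤ 85%
DTI 37.2% is within the 40% limit
Employment 19 ≥ 12 months
Not all requirements met → denied.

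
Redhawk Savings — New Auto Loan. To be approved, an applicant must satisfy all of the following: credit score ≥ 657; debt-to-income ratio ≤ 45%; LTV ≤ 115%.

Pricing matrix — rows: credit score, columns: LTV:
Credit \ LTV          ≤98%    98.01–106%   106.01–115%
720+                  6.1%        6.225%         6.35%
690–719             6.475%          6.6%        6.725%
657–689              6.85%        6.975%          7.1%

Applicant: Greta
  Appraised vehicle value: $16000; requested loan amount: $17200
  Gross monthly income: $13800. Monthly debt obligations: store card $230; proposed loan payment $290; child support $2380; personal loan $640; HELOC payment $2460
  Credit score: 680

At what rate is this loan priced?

7.1%

Credit score 680 ≥ 657; Total monthly debts = (230 + 290 + 2,380 + 640 + 2,460) = 6,000. DTI: 6,000 ÷ 13,800 = 43.5%, within the 45% cap
Loan-to-value = 17,200/16,000 = 107.5% — pass (115% max)
Credit 680 → row 657–689; LTV 107.5% → column 106.01–115%. Grid cell → 7.1%.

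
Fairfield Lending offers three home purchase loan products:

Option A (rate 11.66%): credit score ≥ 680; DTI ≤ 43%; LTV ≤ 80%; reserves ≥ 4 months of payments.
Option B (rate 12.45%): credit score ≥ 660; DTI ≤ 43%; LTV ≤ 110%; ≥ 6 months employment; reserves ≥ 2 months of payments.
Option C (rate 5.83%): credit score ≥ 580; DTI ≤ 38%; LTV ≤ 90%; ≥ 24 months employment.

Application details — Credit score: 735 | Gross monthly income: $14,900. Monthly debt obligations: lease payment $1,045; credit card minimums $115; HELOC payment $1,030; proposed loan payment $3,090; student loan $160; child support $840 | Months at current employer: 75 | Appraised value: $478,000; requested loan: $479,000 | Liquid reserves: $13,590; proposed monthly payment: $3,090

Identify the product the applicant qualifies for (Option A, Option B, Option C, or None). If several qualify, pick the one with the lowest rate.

Option B

Total debts = (1,045 + 115 + 1,030 + 3,090 + 160 + 840) = 6,280; DTI = 6,280/14,900 = 42.1%.
LTV = 479,000/478,000 = 100.2%.
Reserves = 13,590/3,090 = 4.4 months.
Option A: score 735 ≥ 680; DTI 42.1% ≤ 43%; LTV 100.2% > 80%; reserves 4.4 ≥ 4 mo → does not qualify.
Option B: score 735 ≥ 660; DTI 42.1% ≤ 43%; LTV 100.2% ≤ 110%; employment 75 ≥ 6 mo; reserves 4.4 ≥ 2 mo → qualifies.
Option C: score 735 ≥ 580; DTI 42.1% > 38%; LTV 100.2% > 90%; employment 75 ≥ 24 mo → does not qualify.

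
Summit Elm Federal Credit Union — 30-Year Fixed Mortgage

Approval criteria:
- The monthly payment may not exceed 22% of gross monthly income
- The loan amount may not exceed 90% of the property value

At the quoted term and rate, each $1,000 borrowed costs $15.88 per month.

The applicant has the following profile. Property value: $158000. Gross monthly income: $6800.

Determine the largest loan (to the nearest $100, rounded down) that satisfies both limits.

Payment cap: 22% × $6,800 = $1,496/month.
At $15.88 per $1,000, that supports 1,496/15.88 × 1,000 ≈ $94,206 → $94,200.
LTV cap: 90% × $158,000 = $142,200 → $142,200.
Binding constraint: payment-to-income.

$94,200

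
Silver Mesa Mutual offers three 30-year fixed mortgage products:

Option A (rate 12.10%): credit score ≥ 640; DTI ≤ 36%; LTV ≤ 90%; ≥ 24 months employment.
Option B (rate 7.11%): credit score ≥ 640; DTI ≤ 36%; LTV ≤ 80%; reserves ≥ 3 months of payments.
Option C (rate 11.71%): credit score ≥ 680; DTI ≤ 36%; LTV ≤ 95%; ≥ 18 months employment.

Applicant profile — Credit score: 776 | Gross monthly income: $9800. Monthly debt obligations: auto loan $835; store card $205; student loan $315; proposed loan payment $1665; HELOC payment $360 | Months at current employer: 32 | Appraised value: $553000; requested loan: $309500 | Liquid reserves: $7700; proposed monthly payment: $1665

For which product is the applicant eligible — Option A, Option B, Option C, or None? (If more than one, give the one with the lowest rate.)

Option B

Total debts = (835 + 205 + 315 + 1,665 + 360) = 3,380; DTI = 3,380/9,800 = 34.5%.
LTV = 309,500/553,000 = 56%.
Reserves = 7,700/1,665 = 4.6 months.
Option A: score 776 ≥ 640; DTI 34.5% ≤ 36%; LTV 56% ≤ 90%; employment 32 ≥ 24 mo → qualifies.
Option B: score 776 ≥ 640; DTI 34.5% ≤ 36%; LTV 56% ≤ 80%; reserves 4.6 ≥ 3 mo → qualifies.
Option C: score 776 ≥ 680; DTI 34.5% ≤ 36%; LTV 56% ≤ 95%; employment 32 ≥ 18 mo → qualifies.
Qualifying: Option A, Option B, Option C. Lowest rate is 7.11% → Option B.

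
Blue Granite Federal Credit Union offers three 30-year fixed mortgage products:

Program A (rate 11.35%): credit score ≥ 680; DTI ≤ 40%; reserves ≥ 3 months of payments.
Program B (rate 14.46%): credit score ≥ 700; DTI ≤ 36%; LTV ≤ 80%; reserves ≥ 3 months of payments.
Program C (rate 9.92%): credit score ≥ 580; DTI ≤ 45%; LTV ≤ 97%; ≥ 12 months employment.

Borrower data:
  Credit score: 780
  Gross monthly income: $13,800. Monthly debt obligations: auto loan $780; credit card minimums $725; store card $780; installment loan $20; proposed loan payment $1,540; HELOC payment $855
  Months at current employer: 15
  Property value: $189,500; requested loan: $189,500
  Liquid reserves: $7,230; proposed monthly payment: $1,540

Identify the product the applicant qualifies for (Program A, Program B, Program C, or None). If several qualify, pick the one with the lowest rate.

Program A

Total debts = (780 + 725 + 780 + 20 + 1,540 + 855) = 4,700; DTI = 4,700/13,800 = 34.1%.
LTV = 189,500/189,500 = 100%.
Reserves = 7,230/1,540 = 4.7 months.
Program A: score 780 ≥ 680; DTI 34.1% ≤ 40%; reserves 4.7 ≥ 3 mo → qualifies.
Program B: score 780 ≥ 700; DTI 34.1% ≤ 36%; LTV 100% > 80%; reserves 4.7 ≥ 3 mo → does not qualify.
Program C: score 780 ≥ 580; DTI 34.1% ≤ 45%; LTV 100% > 97%; employment 15 ≥ 12 mo → does not qualify.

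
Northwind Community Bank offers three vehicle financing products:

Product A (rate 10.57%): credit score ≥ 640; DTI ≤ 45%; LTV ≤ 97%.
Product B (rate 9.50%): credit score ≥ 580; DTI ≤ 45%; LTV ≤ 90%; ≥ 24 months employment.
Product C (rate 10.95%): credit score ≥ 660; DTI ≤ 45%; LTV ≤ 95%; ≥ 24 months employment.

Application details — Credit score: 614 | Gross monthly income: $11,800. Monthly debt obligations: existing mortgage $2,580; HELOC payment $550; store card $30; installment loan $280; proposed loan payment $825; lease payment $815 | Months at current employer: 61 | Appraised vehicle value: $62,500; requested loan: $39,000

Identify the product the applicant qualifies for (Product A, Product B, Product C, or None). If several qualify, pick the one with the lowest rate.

Product B

Total debts = (2,580 + 550 + 30 + 280 + 825 + 815) = 5,080; DTI = 5,080/11,800 = 43.1%.
LTV = 39,000/62,500 = 62.4%.
Product A: score 614 < 640; DTI 43.1% ≤ 45%; LTV 62.4% ≤ 97% → does not qualify.
Product B: score 614 ≥ 580; DTI 43.1% ≤ 45%; LTV 62.4% ≤ 90%; employment 61 ≥ 24 mo → qualifies.
Product C: score 614 < 660; DTI 43.1% ≤ 45%; LTV 62.4% ≤ 95%; employment 61 ≥ 24 mo → does not qualify.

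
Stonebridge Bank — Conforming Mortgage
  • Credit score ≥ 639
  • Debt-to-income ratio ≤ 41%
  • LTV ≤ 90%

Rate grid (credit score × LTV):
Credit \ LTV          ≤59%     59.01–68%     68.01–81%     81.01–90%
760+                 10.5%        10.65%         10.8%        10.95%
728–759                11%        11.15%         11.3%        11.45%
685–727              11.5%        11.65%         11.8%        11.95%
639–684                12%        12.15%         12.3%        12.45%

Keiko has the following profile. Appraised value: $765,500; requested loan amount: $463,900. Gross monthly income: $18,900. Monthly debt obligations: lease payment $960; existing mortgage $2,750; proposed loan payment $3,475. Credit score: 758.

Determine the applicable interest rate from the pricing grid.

11.15%

Credit score 758 ≥ 639; Total monthly debts = (960 + 2,750 + 3,475) = 7,185. Debt-to-income = 7,185/18,900 = 38% — meets 41% limit
Loan-to-value = 463,900/765,500 = 60.6% — pass (90% max)
Credit 758 → row 728–759; LTV 60.6% → column 59.01–68%. Grid cell → 11.15%.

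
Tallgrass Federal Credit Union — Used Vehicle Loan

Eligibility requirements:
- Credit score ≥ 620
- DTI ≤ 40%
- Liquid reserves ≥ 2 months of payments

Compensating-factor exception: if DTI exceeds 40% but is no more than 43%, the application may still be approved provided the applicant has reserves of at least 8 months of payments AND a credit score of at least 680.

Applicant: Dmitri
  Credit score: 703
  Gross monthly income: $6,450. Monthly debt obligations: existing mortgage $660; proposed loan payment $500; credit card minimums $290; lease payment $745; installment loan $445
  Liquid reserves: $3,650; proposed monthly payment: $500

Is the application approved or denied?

Denied

Credit score 703 ≥ 620 (meets base)
Total debts = (660 + 500 + 290 + 745 + 445) = 2,640. DTI = 2,640/6,450 = 40.9% > 40% — standard DTI limit exceeded.
Reserves: 3,650 ÷ 500 = 7.3 months (meets 2-month minimum)
40.9% falls in the override range (40%–43%), so the compensating-factor test applies.
Override check — reserves: 7.3 mo (short of 8); score: 703 (ok).
Override conditions not both satisfied; exception does not apply.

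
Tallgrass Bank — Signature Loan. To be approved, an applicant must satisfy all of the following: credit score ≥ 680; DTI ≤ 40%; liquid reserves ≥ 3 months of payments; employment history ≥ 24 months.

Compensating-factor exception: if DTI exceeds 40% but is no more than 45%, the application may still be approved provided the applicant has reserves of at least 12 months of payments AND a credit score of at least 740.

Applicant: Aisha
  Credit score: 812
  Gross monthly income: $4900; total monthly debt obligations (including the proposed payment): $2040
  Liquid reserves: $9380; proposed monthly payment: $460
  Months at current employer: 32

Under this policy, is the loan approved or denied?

Approved

Credit score 812 ≥ 680 (meets base)
DTI: 2,040 ÷ 4,900 = 41.6%, over the 40% base limit.
Liquid reserves cover 9,380/460 = 20.4 months — ≥ 3 required
Employment 32 ≥ 24 months
DTI 41.6% is within the 40%–45% exception band; checking compensating factors.
Reserves 20.4 ≥ 12 months; credit score 812 ≥ 740.
Both override conditions satisfied; DTI exception granted.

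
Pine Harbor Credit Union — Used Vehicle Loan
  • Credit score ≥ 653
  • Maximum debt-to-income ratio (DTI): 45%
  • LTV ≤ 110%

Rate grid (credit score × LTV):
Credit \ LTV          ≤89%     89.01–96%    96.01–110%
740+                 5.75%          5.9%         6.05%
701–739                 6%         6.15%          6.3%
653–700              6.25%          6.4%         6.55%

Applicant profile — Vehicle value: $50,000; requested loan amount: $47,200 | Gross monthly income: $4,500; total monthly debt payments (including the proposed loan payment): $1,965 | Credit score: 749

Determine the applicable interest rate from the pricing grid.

Credit score 749 ≥ 653; Debt-to-income = 1,965/4,500 = 43.7% — meets 45% limit
Loan-to-value = 47,200/50,000 = 94.4% — pass (110% max)
Row: 749 falls in 740+. Column: 94.4% falls in 89.01–96%. Rate = 5.9%.

5.9%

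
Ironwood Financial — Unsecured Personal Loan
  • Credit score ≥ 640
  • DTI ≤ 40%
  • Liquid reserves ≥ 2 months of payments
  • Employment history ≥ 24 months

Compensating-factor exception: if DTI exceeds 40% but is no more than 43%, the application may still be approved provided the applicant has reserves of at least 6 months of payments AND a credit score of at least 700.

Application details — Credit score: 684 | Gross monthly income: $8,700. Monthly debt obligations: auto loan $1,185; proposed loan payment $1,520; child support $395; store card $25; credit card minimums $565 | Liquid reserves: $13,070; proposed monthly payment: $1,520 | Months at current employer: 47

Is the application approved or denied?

Credit score 684 ≥ 640 (meets base)
Total debts = (1,185 + 1,520 + 395 + 25 + 565) = 3,690. DTI: 3,690 ÷ 8,700 = 42.4%, over the 40% base limit.
Reserves: 13,070 ÷ 1,520 = 8.6 months (meets 2-month minimum)
Employment 47 ≥ 24 months
DTI 42.4% is within the 40%–43% exception band; checking compensating factors.
Override check — reserves: 8.6 mo (ok); score: 684 (below 700).
Compensating-factor requirement not fully met.

Denied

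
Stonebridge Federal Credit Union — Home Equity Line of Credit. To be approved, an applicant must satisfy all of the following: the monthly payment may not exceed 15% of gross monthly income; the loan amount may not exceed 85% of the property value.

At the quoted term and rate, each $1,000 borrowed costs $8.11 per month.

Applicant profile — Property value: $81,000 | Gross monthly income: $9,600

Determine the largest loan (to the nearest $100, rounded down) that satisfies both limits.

$68,800

Payment cap: 15% × $9,600 = $1,440/month.
At $8.11 per $1,000, that supports 1,440/8.11 × 1,000 ≈ $177,558 → $177,500.
LTV cap: 85% × $81,000 = $68,850 → $68,800.
Binding constraint: loan-to-value.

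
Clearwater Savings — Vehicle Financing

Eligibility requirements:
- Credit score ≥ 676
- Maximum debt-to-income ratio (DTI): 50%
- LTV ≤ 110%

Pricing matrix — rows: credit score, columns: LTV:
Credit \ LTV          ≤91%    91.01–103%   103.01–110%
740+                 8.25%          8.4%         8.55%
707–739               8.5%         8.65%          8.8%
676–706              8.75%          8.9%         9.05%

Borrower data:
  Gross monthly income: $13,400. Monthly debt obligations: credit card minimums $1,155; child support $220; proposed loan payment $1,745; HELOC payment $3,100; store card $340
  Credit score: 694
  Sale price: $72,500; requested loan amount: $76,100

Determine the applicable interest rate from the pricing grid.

9.05%

Credit score 694 ≥ 676; Total monthly debts = (1,155 + 220 + 1,745 + 3,100 + 340) = 6,560. DTI = 6,560/13,400 = 49% ≤ 50%
Loan-to-value = 76,100/72,500 = 105% — pass (110% max)
Score 694 is in the 676–706 band; LTV 105% is in the 103.01–110% band → 9.05%.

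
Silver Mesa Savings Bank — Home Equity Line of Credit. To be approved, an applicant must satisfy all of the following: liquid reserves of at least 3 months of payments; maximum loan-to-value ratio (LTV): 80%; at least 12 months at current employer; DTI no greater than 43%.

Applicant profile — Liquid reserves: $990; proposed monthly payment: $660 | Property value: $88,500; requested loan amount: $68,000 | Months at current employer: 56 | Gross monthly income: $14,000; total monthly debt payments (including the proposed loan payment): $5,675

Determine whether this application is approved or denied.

Reserves: 990 ÷ 660 = 1.5 months (below 3-month minimum)
LTV = 68,000/88,500 = 76.8% ≤ 80%
Employment 56 ≥ 12 months
Debt-to-income = 5,675/14,000 = 40.5% — meets 43% limit
Fails on reserves.

Denied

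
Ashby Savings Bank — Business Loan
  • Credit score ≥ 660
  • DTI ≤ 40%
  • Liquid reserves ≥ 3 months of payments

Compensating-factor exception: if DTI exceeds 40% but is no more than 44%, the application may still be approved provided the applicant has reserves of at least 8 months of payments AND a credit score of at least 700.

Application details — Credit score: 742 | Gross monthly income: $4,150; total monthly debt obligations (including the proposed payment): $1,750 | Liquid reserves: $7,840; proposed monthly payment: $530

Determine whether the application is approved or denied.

Credit score 742 ≥ 660 (meets base)
DTI = 1,750/4,150 = 42.2% > 40% — standard DTI limit exceeded.
Reserves: 7,840 ÷ 530 = 14.8 months (meets 3-month minimum)
DTI 42.2% is within the 40%–44% exception band; checking compensating factors.
Override check — reserves: 14.8 mo (ok); score: 742 (ok).
Both override conditions satisfied; DTI exception granted.

Approved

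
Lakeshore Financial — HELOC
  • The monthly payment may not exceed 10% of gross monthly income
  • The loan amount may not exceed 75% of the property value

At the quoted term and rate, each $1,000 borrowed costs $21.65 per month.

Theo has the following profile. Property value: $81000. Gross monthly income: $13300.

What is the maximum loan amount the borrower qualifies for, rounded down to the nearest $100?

$60,700

Payment cap: 10% × $13,300 = $1,330/month.
At $21.65 per $1,000, that supports 1,330/21.65 × 1,000 ≈ $61,431 → $61,400.
LTV cap: 75% × $81,000 = $60,750 → $60,700.
Binding constraint: loan-to-value.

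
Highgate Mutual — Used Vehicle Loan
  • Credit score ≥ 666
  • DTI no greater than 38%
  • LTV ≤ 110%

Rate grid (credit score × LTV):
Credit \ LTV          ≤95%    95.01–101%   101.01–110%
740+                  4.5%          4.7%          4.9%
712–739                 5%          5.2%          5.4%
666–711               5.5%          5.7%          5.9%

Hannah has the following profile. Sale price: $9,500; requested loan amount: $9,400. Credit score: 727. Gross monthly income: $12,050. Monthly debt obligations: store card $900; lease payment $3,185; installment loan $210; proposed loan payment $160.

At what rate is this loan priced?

Credit score 727 ≥ 666; Total monthly debts = (900 + 3,185 + 210 + 160) = 4,455. DTI = 4,455/12,050 = 37% ≤ 38%
Loan-to-value = 9,400/9,500 = 98.9% — pass (110% max)
Score 727 is in the 712–739 band; LTV 98.9% is in the 95.01–101% band → 5.2%.

5.2%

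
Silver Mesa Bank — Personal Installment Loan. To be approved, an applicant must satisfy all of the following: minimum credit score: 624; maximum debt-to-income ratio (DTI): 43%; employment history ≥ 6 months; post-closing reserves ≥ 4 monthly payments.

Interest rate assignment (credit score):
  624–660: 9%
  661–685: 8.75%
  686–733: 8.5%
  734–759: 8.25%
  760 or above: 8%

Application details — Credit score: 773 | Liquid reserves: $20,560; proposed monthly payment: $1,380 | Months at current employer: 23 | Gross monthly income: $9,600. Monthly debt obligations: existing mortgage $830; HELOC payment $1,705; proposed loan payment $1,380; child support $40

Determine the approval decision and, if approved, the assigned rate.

Credit score 773 ≥ 624 (meets minimum)
Total monthly debts = (830 + 1,705 + 1,380 + 40) = 3,955. DTI: 3,955 ÷ 9,600 = 41.2%, within the 43% cap
Reserves = 20,560/1,380 = 14.9 months ≥ 4
Employment 23 ≥ 6 months
All requirements met. Score 773 falls in the 760 or above tier → 8%.

Approved at 8%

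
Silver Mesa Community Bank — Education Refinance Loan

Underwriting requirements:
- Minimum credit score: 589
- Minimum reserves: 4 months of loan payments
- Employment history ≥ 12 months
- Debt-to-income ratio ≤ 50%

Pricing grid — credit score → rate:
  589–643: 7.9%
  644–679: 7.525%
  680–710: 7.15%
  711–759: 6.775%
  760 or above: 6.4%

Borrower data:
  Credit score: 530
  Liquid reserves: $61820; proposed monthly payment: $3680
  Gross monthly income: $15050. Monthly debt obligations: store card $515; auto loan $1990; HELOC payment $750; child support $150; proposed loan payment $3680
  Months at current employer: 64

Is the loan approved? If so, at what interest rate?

Credit score 530 < 589 (below minimum)
Total monthly debts = (515 + 1,990 + 750 + 150 + 3,680) = 7,085. DTI: 7,085 ÷ 15,050 = 47.1%, within the 50% cap
Liquid reserves cover 61,820/3,680 = 16.8 months — ≥ 4 required
Employment 64 ≥ 12 months
Not all requirements met → denied.

Denied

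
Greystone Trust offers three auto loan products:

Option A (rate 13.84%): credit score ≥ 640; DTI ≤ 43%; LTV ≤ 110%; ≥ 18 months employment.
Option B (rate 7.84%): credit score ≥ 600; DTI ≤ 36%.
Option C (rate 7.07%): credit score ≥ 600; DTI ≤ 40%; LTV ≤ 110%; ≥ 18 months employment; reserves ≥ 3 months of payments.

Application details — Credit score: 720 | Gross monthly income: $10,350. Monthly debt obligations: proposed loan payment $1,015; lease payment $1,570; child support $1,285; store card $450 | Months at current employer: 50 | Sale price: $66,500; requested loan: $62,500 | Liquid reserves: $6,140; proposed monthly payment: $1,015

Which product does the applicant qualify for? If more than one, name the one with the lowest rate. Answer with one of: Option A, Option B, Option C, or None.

Total debts = (1,015 + 1,570 + 1,285 + 450) = 4,320; DTI = 4,320/10,350 = 41.7%.
LTV = 62,500/66,500 = 94%.
Reserves = 6,140/1,015 = 6.0 months.
Option A: score 720 ≥ 640; DTI 41.7% ≤ 43%; LTV 94% ≤ 110%; employment 50 ≥ 18 mo → qualifies.
Option B: score 720 ≥ 600; DTI 41.7% > 36% → does not qualify.
Option C: score 720 ≥ 600; DTI 41.7% > 40%; LTV 94% ≤ 110%; employment 50 ≥ 18 mo; reserves 6.0 ≥ 3 mo → does not qualify.

Option A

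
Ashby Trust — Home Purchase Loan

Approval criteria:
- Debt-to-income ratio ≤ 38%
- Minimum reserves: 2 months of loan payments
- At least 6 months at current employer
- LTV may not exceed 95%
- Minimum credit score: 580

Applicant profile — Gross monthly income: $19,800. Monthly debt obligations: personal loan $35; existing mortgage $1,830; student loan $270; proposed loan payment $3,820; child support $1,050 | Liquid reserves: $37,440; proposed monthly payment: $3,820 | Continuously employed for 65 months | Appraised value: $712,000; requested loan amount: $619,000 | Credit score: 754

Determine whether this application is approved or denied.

Approved

Total monthly debts = (35 + 1,830 + 270 + 3,820 + 1,050) = 7,005. Debt-to-income = 7,005/19,800 = 35.4% — meets 38% limit
Reserves = 37,440/3,820 = 9.8 months ≥ 2
Employment 65 ≥ 6 months
LTV: 619,000 ÷ 712,000 = 86.9%, within 95% cap
Credit score 754 ≥ 580 (meets)
All criteria satisfied.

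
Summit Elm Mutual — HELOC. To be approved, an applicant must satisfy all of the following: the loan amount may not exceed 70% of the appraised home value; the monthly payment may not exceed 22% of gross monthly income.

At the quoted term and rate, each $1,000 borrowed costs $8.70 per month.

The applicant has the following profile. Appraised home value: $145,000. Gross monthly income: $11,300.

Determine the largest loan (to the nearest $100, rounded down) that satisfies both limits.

Payment cap: 22% × $11,300 = $2,486/month.
At $8.70 per $1,000, that supports 2,486/8.70 × 1,000 ≈ $285,747 → $285,700.
LTV cap: 70% × $145,000 = $101,500 → $101,500.
Binding constraint: loan-to-value.

$101,500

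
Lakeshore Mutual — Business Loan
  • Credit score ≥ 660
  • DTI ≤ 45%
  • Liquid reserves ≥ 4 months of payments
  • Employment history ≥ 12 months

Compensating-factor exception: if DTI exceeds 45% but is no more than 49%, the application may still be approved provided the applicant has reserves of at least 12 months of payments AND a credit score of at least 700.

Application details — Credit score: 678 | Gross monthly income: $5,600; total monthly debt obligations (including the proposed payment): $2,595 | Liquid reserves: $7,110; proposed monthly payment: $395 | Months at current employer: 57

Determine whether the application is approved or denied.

Denied

Credit score 678 ≥ 660 (meets base)
DTI = 2,595/5,600 = 46.3% > 45% — standard DTI limit exceeded.
Reserves: 7,110 ÷ 395 = 18.0 months (meets 4-month minimum)
Employment 57 ≥ 12 months
46.3% falls in the override range (45%–49%), so the compensating-factor test applies.
Override check — reserves: 18.0 mo (ok); score: 678 (below 700).
Override conditions not both satisfied; exception does not apply.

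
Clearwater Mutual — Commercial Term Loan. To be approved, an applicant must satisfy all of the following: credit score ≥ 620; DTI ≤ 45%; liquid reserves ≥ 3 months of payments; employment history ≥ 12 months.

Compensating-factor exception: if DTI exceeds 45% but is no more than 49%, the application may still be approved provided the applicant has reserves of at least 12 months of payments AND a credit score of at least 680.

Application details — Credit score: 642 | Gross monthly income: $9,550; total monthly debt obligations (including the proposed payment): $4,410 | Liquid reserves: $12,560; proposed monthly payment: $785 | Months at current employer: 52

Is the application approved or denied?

Denied

Credit score 642 ≥ 620 (meets base)
DTI: 4,410 ÷ 9,550 = 46.2%, over the 45% base limit.
Reserves: 12,560 ÷ 785 = 16.0 months (meets 3-month minimum)
Employment 52 ≥ 12 months
46.2% falls in the override range (45%–49%), so the compensating-factor test applies.
Override check — reserves: 16.0 mo (ok); score: 642 (below 680).
Compensating-factor requirement not fully met.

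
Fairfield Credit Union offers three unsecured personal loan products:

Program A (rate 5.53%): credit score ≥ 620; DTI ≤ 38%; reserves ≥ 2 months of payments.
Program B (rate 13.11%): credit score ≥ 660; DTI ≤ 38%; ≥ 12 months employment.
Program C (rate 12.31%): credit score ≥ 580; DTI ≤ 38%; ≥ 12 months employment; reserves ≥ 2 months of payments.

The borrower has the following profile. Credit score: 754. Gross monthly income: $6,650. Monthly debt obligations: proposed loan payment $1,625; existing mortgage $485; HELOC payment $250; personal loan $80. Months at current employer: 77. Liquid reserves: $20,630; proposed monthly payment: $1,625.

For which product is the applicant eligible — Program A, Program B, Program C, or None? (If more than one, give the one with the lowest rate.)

Program A

Total debts = (1,625 + 485 + 250 + 80) = 2,440; DTI = 2,440/6,650 = 36.7%.
Reserves = 20,630/1,625 = 12.7 months.
Program A: score 754 ≥ 620; DTI 36.7% ≤ 38%; reserves 12.7 ≥ 2 mo → qualifies.
Program B: score 754 ≥ 660; DTI 36.7% ≤ 38%; employment 77 ≥ 12 mo → qualifies.
Program C: score 754 ≥ 580; DTI 36.7% ≤ 38%; employment 77 ≥ 12 mo; reserves 12.7 ≥ 2 mo → qualifies.
Qualifying: Program A, Program B, Program C. Lowest rate is 5.53% → Program A.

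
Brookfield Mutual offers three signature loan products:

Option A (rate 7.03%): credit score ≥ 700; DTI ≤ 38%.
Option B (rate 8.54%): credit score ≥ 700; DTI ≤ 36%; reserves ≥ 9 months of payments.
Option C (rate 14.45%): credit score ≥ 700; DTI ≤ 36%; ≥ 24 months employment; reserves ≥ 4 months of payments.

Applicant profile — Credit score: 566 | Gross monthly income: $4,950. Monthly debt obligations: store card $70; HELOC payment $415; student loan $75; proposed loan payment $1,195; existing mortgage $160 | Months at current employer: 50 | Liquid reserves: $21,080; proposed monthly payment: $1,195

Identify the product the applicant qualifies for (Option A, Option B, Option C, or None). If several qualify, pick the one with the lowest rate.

Total debts = (70 + 415 + 75 + 1,195 + 160) = 1,915; DTI = 1,915/4,950 = 38.7%.
Reserves = 21,080/1,195 = 17.6 months.
Option A: score 566 < 700; DTI 38.7% > 38% → does not qualify.
Option B: score 566 < 700; DTI 38.7% > 36%; reserves 17.6 ≥ 9 mo → does not qualify.
Option C: score 566 < 700; DTI 38.7% > 36%; employment 50 ≥ 24 mo; reserves 17.6 ≥ 4 mo → does not qualify.

None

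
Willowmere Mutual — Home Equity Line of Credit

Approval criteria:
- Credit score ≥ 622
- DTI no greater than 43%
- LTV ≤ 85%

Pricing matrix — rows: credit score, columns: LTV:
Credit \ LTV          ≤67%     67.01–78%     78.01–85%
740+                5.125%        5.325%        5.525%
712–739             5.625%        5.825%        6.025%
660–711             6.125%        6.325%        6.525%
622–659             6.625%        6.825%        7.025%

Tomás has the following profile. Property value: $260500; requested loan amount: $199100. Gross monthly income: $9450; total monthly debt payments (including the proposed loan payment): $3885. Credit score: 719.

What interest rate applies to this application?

Credit score 719 ≥ 622; DTI: 3,885 ÷ 9,450 = 41.1%, within the 43% cap
LTV: 199,100 ÷ 260,500 = 76.4%, within 85% cap
Score 719 is in the 712–739 band; LTV 76.4% is in the 67.01–78% band → 5.825%.

5.825%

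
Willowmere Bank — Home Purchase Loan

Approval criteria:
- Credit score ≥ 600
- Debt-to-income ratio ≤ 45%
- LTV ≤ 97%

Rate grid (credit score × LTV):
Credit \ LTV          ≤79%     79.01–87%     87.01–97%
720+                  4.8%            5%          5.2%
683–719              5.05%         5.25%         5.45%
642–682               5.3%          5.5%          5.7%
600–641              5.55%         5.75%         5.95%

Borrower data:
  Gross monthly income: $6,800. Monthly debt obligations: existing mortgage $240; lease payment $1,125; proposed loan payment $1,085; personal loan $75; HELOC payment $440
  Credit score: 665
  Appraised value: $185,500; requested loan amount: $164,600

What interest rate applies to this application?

Credit score 665 ≥ 600; Total monthly debts = (240 + 1,125 + 1,085 + 75 + 440) = 2,965. DTI = 2,965/6,800 = 43.6% ≤ 45%
LTV: 164,600 ÷ 185,500 = 88.7%, within 97% cap
Score 665 is in the 642–682 band; LTV 88.7% is in the 87.01–97% band → 5.7%.

5.7%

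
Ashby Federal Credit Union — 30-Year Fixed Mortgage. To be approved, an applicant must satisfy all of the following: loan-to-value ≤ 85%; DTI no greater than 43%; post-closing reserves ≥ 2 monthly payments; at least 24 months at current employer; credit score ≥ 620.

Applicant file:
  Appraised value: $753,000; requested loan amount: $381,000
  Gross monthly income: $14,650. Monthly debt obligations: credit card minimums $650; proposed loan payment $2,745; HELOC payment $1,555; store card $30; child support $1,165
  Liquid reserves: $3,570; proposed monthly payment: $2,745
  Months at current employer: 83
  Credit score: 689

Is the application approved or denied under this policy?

Denied

LTV: 381,000 ÷ 753,000 = 50.6%, within 85% cap
Total monthly debts = (650 + 2,745 + 1,555 + 30 + 1,165) = 6,145. DTI: 6,145 ÷ 14,650 = 41.9%, within the 43% cap
Reserves = 3,570/2,745 = 1.3 months < 2
Employment 83 ≥ 24 months
Credit score 689 ≥ 620 (meets)
Fails on reserves.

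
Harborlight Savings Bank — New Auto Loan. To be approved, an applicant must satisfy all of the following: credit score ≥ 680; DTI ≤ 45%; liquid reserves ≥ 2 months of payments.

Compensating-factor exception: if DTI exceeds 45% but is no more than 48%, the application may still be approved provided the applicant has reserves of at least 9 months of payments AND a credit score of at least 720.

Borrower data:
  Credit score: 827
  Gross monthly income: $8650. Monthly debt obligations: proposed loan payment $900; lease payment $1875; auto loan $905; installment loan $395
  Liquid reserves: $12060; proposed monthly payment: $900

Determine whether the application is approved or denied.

Credit score 827 ≥ 680 (meets base)
Total debts = (900 + 1,875 + 905 + 395) = 4,075. DTI: 4,075 ÷ 8,650 = 47.1%, over the 45% base limit.
Liquid reserves cover 12,060/900 = 13.4 months — ≥ 2 required
47.1% falls in the override range (45%–48%), so the compensating-factor test applies.
Reserves 13.4 ≥ 9 months; credit score 827 ≥ 720.
Both compensating conditions met → exception applies.

Approved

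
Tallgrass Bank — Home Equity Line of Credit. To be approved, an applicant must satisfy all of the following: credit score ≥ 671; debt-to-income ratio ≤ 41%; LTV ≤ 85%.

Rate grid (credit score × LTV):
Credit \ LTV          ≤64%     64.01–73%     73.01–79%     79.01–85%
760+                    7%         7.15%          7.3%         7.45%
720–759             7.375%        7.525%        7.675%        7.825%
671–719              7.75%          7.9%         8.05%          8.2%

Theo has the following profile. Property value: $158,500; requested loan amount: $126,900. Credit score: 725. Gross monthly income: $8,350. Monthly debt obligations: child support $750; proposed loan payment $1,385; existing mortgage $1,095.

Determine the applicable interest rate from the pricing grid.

Credit score 725 ≥ 671; Total monthly debts = (750 + 1,385 + 1,095) = 3,230. DTI: 3,230 ÷ 8,350 = 38.7%, within the 41% cap
LTV = 126,900/158,500 = 80.1% ≤ 85%
Credit 725 → row 720–759; LTV 80.1% → column 79.01–85%. Grid cell → 7.825%.

7.825%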